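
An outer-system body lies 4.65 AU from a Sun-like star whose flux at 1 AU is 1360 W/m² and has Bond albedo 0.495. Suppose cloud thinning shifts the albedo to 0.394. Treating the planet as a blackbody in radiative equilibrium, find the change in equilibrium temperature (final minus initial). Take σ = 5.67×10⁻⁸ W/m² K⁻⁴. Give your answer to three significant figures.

5.07 K

By the inverse-square law, S = 1360/4.65² = 62.90 W/m².
Before: T₁ = [62.90·0.505/(4σ)]^(1/4) = 108.8 K.
After:  T₂ = [62.90·0.606/(4σ)]^(1/4) = 113.9 K.
Change: 113.9 − 108.8 = 5.073 K.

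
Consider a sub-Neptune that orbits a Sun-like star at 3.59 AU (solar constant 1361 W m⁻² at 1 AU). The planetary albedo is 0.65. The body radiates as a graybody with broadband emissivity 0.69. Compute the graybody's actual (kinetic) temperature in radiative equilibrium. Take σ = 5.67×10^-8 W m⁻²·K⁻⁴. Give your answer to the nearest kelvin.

Flux at the orbit: S = 1361/(3.59)² = 105.6 W m⁻².
The planet absorbs (1−α)S over its disc πR² and re-emits over 4πR², so the mean absorbed flux is (1−0.65)·105.6/4 = 9.240 W m⁻².
Equating to εσT⁴ with ε = 0.69: T = (9.240/0.69σ)^(1/4) = 124.0 K.

124 K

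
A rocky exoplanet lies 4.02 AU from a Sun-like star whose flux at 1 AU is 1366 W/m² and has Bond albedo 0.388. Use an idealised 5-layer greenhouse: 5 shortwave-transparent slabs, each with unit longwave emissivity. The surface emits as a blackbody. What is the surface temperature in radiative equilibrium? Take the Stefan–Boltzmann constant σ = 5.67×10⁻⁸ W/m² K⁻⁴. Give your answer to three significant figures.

192 kelvin

Irradiance scales as 1/d², so S = 1366 W/m² × (1/4.02)² = 84.53 W/m².
Top-of-atmosphere balance: σT_e⁴ = S(1−α)/4 = 12.93 W/m² → T_e = 122.9 K.
With N = 5 opaque layers, T_s = (N+1)^(1/4)·T_e = 6^(1/4)·122.9 = 192.3 K.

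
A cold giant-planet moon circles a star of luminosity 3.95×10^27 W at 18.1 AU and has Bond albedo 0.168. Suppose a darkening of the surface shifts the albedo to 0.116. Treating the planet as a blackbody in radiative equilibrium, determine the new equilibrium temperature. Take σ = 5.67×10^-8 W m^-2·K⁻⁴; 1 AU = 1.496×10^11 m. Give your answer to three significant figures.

114 kelvin

Orbital distance: d = 18.1 AU = 2.708×10^12 m.
Spreading L over a sphere of radius d: S = 3.95×10^27/(4π·2.71×10^12²) = 42.87 W m^-2.
With the new albedo, S(1−α₂)/4 = 9.475 W m^-2, so T₂ = 113.7 K.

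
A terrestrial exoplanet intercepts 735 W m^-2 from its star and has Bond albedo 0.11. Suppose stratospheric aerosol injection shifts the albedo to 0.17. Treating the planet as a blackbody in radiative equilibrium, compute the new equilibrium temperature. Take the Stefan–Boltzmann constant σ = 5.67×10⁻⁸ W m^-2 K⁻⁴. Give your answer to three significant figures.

T₂ = [S(1−α₂)/(4σ)]^(1/4) = [735.0·0.83/(4σ)]^(1/4) = 227.7 K.

228 kelvin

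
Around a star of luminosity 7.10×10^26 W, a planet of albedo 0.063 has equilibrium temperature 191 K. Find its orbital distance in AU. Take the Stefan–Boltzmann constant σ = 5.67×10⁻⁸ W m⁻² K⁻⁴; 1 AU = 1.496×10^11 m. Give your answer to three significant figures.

Energy balance gives S = 4σT⁴/(1−α) = 322.1 W m⁻².
From L = 4πd²S, d = √(7.10×10^26/(4π·322.1)) = 4.188×10^11 m = 2.799 AU.

2.80 AU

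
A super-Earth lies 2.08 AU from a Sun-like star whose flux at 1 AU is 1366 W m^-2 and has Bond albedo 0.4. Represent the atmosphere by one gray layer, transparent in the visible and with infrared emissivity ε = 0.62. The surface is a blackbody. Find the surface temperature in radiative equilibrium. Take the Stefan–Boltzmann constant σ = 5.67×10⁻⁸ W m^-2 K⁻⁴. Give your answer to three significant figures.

By the inverse-square law, S = 1366/2.08² = 315.7 W m^-2.
At the top of the atmosphere, σT_e⁴ = S(1−α)/4 = 47.36 W m^-2, giving T_e = 170.0 K.
Surface balance with a leaky layer gives σT_s⁴ = σT_e⁴·2/(2−ε), so T_s = T_e·[2/(2−0.62)]^(1/4) = 186.5 K.

187 K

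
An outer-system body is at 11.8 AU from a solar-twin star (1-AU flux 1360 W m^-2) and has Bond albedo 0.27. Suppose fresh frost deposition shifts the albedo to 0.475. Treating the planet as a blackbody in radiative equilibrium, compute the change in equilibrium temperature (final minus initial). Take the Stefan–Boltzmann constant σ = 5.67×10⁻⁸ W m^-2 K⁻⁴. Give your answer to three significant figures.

By the inverse-square law, S = 1360/11.8² = 9.767 W m^-2.
With α = 0.27, T₁ = 74.88 K.
After:  T₂ = [9.767·0.525/(4σ)]^(1/4) = 68.96 K.
ΔT = T₂ − T₁ = -5.924 K.

-5.92 K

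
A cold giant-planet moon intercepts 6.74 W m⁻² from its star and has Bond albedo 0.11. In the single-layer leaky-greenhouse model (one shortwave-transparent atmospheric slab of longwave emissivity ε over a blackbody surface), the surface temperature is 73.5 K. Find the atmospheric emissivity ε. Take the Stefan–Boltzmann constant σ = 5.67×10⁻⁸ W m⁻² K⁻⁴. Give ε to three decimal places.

0.187

First, T_e = [6.740·(1−0.11)/(4σ)]^(1/4) = 71.71 K.
Since (2−ε)/2 = (T_e/T_s)⁴ = 0.9063, ε = 0.1875.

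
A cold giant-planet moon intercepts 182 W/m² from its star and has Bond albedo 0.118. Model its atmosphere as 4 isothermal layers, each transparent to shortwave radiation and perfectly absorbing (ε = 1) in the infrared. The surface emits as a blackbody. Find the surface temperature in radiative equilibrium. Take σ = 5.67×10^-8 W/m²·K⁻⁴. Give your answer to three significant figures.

244 K

Top-of-atmosphere balance: σT_e⁴ = S(1−α)/4 = 40.13 W/m² → T_e = 163.1 K.
For an N-layer opaque stack, T_s⁴ = (N+1)T_e⁴, hence T_s = (5)^(1/4)×163.1 K = 243.9 K.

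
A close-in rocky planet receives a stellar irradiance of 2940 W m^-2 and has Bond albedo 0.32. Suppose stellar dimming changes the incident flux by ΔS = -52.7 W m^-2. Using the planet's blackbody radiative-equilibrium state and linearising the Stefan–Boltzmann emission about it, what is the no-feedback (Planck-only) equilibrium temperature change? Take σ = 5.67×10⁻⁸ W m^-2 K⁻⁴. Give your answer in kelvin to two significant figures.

The baseline emission temperature is T_e = 306.4 K.
ΔF = Δ[S(1−α)]/4 = (1−0.32)·-52.7/4 = -8.959 W m^-2.
Linearising σT⁴ gives d(σT⁴)/dT = 4σT_e³ = 6.525 W m^-2 per K.
So ΔT₀ = -8.959/6.525 = -1.37 K.

-1.4 kelvin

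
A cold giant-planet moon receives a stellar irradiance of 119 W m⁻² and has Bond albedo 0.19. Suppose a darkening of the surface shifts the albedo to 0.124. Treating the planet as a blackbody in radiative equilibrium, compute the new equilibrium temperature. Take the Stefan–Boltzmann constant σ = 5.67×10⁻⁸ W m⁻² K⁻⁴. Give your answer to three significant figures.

With the new albedo, S(1−α₂)/4 = 26.06 W m⁻², so T₂ = 146.4 K.

146 K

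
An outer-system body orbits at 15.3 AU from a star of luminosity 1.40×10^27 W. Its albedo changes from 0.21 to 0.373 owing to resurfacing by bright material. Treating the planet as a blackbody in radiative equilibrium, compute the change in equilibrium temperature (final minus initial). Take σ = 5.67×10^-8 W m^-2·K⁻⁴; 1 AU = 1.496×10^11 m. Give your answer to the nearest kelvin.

d = 15.3 × 1.496×10^11 m = 2.289×10^12 m.
S = L/(4πd²) = 21.27 W m^-2.
Before: T₁ = [21.27·0.79/(4σ)]^(1/4) = 92.77 K.
With α = 0.373, T₂ = 87.56 K.
ΔT = T₂ − T₁ = -5.208 K.

-5 K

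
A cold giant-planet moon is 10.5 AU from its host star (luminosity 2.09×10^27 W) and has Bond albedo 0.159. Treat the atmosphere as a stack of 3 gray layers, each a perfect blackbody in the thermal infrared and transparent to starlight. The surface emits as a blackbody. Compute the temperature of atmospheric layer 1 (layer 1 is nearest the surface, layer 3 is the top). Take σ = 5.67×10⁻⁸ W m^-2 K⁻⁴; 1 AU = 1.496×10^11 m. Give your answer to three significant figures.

165 kelvin

d = 10.5 × 1.496×10^11 m = 1.571×10^12 m.
Flux at the orbit: S = L/(4πd²) = 2.09×10^27/(4π·(1.57×10^12)²) = 67.41 W m^-2.
OLR = S(1−α)/4 = 14.17 W m^-2; the top layer radiates at T_e = 125.7 K.
Each opaque layer satisfies 2T_j⁴ = T_{j−1}⁴ + T_{j+1}⁴, giving T_k⁴ = (N+1−k)T_e⁴.
T_1 = (3)^(1/4)·125.7 = 165.5 K.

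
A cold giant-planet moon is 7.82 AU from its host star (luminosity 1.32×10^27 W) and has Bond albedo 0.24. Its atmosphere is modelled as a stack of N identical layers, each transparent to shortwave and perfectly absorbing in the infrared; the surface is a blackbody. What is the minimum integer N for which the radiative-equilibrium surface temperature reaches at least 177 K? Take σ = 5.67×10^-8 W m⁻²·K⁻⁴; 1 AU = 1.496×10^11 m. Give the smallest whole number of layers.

Orbital distance: d = 7.82 AU = 1.170×10^12 m.
Spreading L over a sphere of radius d: S = 1.32×10^27/(4π·1.17×10^12²) = 76.75 W m⁻².
The effective emission temperature is T_e = [S(1−α)/(4σ)]^¼ = 126.6 K.
Need (N+1)T_e⁴ ≥ T_s⁴, i.e. N+1 ≥ (177/126.6)⁴ = 3.816.
The minimum whole number is N = 3.

3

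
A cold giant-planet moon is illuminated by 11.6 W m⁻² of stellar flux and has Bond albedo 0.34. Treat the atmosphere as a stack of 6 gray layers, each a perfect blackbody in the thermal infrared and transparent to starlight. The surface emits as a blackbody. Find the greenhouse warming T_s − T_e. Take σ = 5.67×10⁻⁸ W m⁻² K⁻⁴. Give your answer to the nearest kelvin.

48 K

The effective emission temperature is T_e = [S(1−α)/(4σ)]^¼ = 76.22 K.
Surface: T_s = (7)^¼·T_e = 124.0 K.
So the greenhouse effect raises the surface by 124.0 − 76.22 = 47.76 K.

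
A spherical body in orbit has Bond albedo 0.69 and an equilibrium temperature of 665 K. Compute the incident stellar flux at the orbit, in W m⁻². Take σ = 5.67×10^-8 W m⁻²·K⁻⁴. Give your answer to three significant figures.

From S(1−α)/4 = σT⁴: S = 4σT⁴/(1−α).
σT⁴ = 5.67×10⁻⁸·(665)⁴ = 11090 W m⁻².
S = 4·11090/0.31 = 1.431×10^5 W m⁻².

1.43×10^5 W m⁻²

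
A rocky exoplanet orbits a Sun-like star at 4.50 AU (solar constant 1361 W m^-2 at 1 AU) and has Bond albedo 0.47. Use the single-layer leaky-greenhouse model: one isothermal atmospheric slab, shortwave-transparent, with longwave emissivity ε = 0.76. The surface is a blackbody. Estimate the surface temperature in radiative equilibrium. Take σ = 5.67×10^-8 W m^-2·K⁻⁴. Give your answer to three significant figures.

126 K

Irradiance scales as 1/d², so S = 1361 W m^-2 × (1/4.50)² = 67.21 W m^-2.
The planet radiates to space at T_e = [S(1−α)/(4σ)]^(1/4) = 111.9 K.
The surface balance (absorbed SW + ε·downward IR = σT_s⁴) with T_a⁴ = T_s⁴/2 reduces to T_s = T_e·[2/(2−ε)]^¼ = 126.2 K.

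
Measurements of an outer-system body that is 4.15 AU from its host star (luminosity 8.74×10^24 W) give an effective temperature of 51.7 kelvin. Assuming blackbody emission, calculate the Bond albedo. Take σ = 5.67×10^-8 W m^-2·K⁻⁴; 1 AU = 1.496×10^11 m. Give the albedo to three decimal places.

d = 4.15 × 1.496×10^11 m = 6.208×10^11 m.
Flux at the orbit: S = L/(4πd²) = 8.74×10^24/(4π·(6.21×10^11)²) = 1.804 W m^-2.
From σT⁴ = S(1−α)/4 we invert for α: 1−α = 4σT⁴/S.
4σT⁴ = 4·5.67×10⁻⁸·(51.7)⁴ = 1.620 W m^-2.
1−α = 1.620/1.804 = 0.8980, so α = 0.1020.

0.102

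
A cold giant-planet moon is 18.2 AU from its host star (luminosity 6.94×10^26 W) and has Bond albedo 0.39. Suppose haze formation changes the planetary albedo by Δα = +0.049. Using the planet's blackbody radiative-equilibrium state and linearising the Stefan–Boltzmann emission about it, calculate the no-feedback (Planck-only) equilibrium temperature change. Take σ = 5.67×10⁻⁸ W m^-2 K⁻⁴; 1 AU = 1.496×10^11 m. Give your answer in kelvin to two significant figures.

d = 18.2 × 1.496×10^11 m = 2.723×10^12 m.
Flux at the orbit: S = L/(4πd²) = 6.94×10^26/(4π·(2.72×10^12)²) = 7.450 W m^-2.
Unperturbed T_e = [7.450·(1−0.39)/(4σ)]^¼ = 66.90 K.
ΔF = −(S/4)Δα = −(7.450/4)×(+0.049) = -0.09126 W m^-2.
Planck response: λ_P = 4σT_e³ = 4·5.67×10⁻⁸·(66.90)³ = 0.06792 W m^-2/K.
Hence the no-feedback warming is ΔF/(4σT_e³) = -1.34 K.

-1.3 K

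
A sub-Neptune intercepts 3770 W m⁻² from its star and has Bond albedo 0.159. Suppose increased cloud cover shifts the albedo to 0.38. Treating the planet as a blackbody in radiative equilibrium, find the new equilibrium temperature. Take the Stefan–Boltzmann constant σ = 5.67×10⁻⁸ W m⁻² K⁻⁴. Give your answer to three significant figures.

319 K

T₂ = [S(1−α₂)/(4σ)]^(1/4) = [3770·0.62/(4σ)]^(1/4) = 318.6 K.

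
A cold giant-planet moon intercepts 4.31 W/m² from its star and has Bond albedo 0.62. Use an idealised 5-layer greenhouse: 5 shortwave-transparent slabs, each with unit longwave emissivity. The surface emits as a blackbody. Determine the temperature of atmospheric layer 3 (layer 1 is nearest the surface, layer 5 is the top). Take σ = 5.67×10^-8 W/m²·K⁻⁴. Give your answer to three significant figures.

68.2 kelvin

The effective emission temperature is T_e = [S(1−α)/(4σ)]^¼ = 51.84 K.
Each opaque layer satisfies 2T_j⁴ = T_{j−1}⁴ + T_{j+1}⁴, giving T_k⁴ = (N+1−k)T_e⁴.
With k = 3: T_3 = (5+1−3)^¼·51.84 K = 68.22 K.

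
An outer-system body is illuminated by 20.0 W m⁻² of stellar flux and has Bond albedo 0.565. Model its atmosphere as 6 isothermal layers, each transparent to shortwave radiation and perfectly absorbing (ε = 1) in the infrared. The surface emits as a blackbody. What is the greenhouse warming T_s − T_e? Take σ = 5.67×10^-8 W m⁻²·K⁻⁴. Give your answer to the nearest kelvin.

49 kelvin

Top-of-atmosphere balance: σT_e⁴ = S(1−α)/4 = 2.175 W m⁻² → T_e = 78.70 K.
T_s = (N+1)^(1/4)·T_e = 128.0 K.
So the greenhouse effect raises the surface by 128.0 − 78.70 = 49.31 K.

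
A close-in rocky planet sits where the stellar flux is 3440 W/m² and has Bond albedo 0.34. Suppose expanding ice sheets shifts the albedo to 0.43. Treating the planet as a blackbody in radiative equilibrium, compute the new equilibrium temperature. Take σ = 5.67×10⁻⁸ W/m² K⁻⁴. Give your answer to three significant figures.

305 K

New equilibrium: T₂ = [(1−0.43)·3440/(4σ)]^(1/4) = 304.9 K.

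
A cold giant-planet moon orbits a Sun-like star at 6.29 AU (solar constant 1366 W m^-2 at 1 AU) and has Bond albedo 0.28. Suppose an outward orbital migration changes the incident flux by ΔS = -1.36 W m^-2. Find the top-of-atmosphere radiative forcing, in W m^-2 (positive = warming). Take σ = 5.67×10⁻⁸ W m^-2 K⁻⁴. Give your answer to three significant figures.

Irradiance scales as 1/d², so S = 1366 W m^-2 × (1/6.29)² = 34.53 W m^-2.
Only a fraction (1−α) is absorbed and it's spread over 4πR², so ΔF = (1−α)ΔS/4 = -0.2448 W m^-2.

-0.245 W m^-2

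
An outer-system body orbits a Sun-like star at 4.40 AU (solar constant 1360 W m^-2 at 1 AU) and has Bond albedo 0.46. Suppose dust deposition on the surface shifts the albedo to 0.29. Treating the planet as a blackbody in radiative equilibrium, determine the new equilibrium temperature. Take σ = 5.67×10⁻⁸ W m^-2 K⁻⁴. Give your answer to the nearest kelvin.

By the inverse-square law, S = 1360/4.40² = 70.25 W m^-2.
New equilibrium: T₂ = [(1−0.29)·70.25/(4σ)]^(1/4) = 121.8 K.

122 K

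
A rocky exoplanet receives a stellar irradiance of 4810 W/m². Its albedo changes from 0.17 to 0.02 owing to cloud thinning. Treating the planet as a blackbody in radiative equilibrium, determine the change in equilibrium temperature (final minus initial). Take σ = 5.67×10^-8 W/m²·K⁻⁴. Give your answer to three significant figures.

Before: T₁ = [4810·0.83/(4σ)]^(1/4) = 364.2 K.
With α = 0.02, T₂ = 379.7 K.
ΔT = T₂ − T₁ = 15.45 K.

15.4 K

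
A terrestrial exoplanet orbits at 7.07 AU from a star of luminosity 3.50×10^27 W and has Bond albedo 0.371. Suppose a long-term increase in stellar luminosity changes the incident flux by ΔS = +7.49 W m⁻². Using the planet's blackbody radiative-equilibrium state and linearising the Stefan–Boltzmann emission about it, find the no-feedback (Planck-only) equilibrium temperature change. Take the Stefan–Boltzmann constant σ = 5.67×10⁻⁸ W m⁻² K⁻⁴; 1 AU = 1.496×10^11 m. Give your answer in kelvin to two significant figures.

1.2 K

Orbital distance: d = 7.07 AU = 1.058×10^12 m.
Spreading L over a sphere of radius d: S = 3.50×10^27/(4π·1.06×10^12²) = 249.0 W m⁻².
Reference equilibrium: T_e = [S(1−α)/(4σ)]^(1/4) = 162.1 K.
TOA radiative forcing: ΔF = (1−α)ΔS/4 = 0.629·(+7.49)/4 = 1.178 W m⁻².
Linearising σT⁴ gives d(σT⁴)/dT = 4σT_e³ = 0.9661 W m⁻² per K.
Hence the no-feedback warming is ΔF/(4σT_e³) = 1.22 K.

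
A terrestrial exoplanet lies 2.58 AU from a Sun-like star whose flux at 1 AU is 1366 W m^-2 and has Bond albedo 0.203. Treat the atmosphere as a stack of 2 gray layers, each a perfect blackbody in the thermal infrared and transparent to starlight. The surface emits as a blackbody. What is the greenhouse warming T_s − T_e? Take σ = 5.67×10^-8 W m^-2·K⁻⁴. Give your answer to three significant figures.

Flux at the orbit: S = 1366/(2.58)² = 205.2 W m^-2.
Top-of-atmosphere balance: σT_e⁴ = S(1−α)/4 = 40.89 W m^-2 → T_e = 163.9 K.
Surface: T_s = (3)^¼·T_e = 215.7 K.
Warming: T_s − T_e = 51.80 K.

51.8 kelvin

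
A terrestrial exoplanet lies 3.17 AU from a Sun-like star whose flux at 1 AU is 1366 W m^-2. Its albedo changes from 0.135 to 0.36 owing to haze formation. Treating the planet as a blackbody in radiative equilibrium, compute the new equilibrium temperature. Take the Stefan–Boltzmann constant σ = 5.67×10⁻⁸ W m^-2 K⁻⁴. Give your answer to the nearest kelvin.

140 K

Irradiance scales as 1/d², so S = 1366 W m^-2 × (1/3.17)² = 135.9 W m^-2.
New equilibrium: T₂ = [(1−0.36)·135.9/(4σ)]^(1/4) = 139.9 K.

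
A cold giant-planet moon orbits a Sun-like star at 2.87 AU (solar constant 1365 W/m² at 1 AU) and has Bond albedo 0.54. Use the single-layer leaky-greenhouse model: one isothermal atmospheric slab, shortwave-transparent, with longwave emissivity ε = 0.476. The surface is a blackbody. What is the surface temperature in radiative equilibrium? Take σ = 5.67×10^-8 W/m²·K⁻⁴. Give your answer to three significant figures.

Irradiance scales as 1/d², so S = 1365 W/m² × (1/2.87)² = 165.7 W/m².
At the top of the atmosphere, σT_e⁴ = S(1−α)/4 = 19.06 W/m², giving T_e = 135.4 K.
The surface balance (absorbed SW + ε·downward IR = σT_s⁴) with T_a⁴ = T_s⁴/2 reduces to T_s = T_e·[2/(2−ε)]^¼ = 144.9 K.

145 K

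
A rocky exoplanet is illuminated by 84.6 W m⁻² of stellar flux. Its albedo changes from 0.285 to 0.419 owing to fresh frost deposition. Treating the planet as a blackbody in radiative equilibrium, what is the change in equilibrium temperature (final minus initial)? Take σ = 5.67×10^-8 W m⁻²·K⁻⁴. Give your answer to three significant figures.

Before: T₁ = [84.60·0.715/(4σ)]^(1/4) = 127.8 K.
Final:   T₂ = [S(1−0.419)/(4σ)]^(1/4) = 121.3 K.
Change: 121.3 − 127.8 = -6.461 K.

-6.46 K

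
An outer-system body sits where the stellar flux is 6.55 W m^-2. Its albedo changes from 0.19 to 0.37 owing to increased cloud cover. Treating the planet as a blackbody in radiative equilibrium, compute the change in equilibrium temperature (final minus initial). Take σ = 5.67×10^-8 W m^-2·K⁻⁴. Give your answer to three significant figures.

Before: T₁ = [6.550·0.81/(4σ)]^(1/4) = 69.55 K.
With α = 0.37, T₂ = 65.31 K.
ΔT = T₂ − T₁ = -4.235 K.

-4.24 K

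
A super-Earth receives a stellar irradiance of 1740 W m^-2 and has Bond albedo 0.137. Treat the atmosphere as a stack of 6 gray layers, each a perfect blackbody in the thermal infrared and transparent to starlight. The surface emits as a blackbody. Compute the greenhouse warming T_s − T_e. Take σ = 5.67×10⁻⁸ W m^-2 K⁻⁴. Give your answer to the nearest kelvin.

179 K

OLR = S(1−α)/4 = 375.4 W m^-2; the top layer radiates at T_e = 285.3 K.
Surface: T_s = (7)^¼·T_e = 464.0 K.
Warming: T_s − T_e = 178.7 K.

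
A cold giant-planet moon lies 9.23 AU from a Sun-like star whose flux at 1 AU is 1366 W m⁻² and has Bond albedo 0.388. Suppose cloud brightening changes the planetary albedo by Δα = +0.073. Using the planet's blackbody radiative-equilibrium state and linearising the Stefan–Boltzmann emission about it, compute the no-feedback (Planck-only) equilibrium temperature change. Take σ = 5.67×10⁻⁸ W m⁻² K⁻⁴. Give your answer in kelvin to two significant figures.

By the inverse-square law, S = 1366/9.23² = 16.03 W m⁻².
Reference equilibrium: T_e = [S(1−α)/(4σ)]^(1/4) = 81.10 K.
TOA radiative forcing: ΔF = −S·Δα/4 = −16.03·(+0.073)/4 = -0.2926 W m⁻².
The Planck feedback parameter is 4σT_e³ = 0.1210 W m⁻²/K.
Hence the no-feedback warming is ΔF/(4σT_e³) = -2.42 K.

-2.4 kelvin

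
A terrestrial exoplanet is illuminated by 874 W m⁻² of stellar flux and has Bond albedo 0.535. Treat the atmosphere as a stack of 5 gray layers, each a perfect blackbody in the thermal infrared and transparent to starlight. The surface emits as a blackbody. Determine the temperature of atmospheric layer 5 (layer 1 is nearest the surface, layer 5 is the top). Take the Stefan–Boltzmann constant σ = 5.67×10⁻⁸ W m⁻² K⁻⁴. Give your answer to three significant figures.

206 kelvin

The effective emission temperature is T_e = [S(1−α)/(4σ)]^¼ = 205.7 K.
In the N-layer model, layer k (counted from the surface) has T_k = (N+1−k)^(1/4)·T_e.
With k = 5: T_5 = (5+1−5)^¼·205.7 K = 205.7 K.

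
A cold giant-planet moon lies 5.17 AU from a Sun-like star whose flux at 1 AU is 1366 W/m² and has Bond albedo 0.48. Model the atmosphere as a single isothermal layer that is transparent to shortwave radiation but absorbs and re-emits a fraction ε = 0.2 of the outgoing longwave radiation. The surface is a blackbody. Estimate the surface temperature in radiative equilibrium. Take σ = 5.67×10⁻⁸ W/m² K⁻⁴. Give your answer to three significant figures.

107 K

Flux at the orbit: S = 1366/(5.17)² = 51.11 W/m².
The planet radiates to space at T_e = [S(1−α)/(4σ)]^(1/4) = 104.0 K.
The surface balance (absorbed SW + ε·downward IR = σT_s⁴) with T_a⁴ = T_s⁴/2 reduces to T_s = T_e·[2/(2−ε)]^¼ = 106.8 K.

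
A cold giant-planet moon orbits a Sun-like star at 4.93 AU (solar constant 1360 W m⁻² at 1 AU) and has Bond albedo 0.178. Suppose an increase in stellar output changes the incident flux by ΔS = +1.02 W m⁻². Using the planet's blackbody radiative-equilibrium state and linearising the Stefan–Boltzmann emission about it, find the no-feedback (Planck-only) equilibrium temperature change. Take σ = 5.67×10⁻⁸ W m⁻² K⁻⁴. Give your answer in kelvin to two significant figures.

Flux at the orbit: S = 1360/(4.93)² = 55.96 W m⁻².
Unperturbed T_e = [55.96·(1−0.178)/(4σ)]^¼ = 119.3 K.
TOA radiative forcing: ΔF = (1−α)ΔS/4 = 0.822·(+1.02)/4 = 0.2096 W m⁻².
The Planck feedback parameter is 4σT_e³ = 0.3854 W m⁻²/K.
ΔT₀ = ΔF/λ_P = 0.2096/0.3854 = 0.544 K.

0.54 K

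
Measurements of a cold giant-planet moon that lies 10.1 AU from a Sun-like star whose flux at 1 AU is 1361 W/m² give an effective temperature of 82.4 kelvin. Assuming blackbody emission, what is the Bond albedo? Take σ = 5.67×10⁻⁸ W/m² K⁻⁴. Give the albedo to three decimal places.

0.216

By the inverse-square law, S = 1361/10.1² = 13.34 W/m².
Energy balance: S(1−α)/4 = σT⁴, so 1−α = 4σT⁴/S.
σT⁴ = 2.614 W/m², so 4σT⁴ = 10.46 W/m².
Hence α = 1 − 10.46/13.34 = 0.2163.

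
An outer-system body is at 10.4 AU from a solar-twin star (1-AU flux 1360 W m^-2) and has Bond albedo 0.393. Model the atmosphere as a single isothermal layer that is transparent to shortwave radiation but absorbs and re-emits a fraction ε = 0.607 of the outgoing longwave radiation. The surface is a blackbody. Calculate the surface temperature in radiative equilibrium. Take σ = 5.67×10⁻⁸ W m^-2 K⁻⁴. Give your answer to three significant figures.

Flux at the orbit: S = 1360/(10.4)² = 12.57 W m^-2.
The planet radiates to space at T_e = [S(1−α)/(4σ)]^(1/4) = 76.16 K.
Surface balance with a leaky layer gives σT_s⁴ = σT_e⁴·2/(2−ε), so T_s = T_e·[2/(2−0.607)]^(1/4) = 83.37 K.

83.4 kelvin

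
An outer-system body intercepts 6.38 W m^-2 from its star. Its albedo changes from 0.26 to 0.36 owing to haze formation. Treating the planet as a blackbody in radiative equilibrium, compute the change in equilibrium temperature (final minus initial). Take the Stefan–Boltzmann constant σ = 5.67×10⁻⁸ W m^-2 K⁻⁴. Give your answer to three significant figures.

Before: T₁ = [6.380·0.74/(4σ)]^(1/4) = 67.55 K.
With α = 0.36, T₂ = 65.14 K.
Change: 65.14 − 67.55 = -2.408 K.

-2.41 K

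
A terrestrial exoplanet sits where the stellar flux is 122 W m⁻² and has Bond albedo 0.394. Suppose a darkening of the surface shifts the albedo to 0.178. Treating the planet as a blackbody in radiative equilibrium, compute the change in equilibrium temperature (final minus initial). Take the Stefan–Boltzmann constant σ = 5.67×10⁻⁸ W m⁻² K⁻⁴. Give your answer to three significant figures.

Before: T₁ = [122.0·0.606/(4σ)]^(1/4) = 134.4 K.
With α = 0.178, T₂ = 145.0 K.
Change: 145.0 − 134.4 = 10.64 K.

10.6 K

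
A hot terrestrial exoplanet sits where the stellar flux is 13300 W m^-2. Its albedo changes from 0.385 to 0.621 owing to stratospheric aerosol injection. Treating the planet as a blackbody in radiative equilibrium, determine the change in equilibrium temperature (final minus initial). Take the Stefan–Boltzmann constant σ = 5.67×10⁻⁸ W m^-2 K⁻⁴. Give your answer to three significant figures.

With α = 0.385, T₁ = 435.8 K.
Final:   T₂ = [S(1−0.621)/(4σ)]^(1/4) = 386.1 K.
Change: 386.1 − 435.8 = -49.67 K.

-49.7 kelvin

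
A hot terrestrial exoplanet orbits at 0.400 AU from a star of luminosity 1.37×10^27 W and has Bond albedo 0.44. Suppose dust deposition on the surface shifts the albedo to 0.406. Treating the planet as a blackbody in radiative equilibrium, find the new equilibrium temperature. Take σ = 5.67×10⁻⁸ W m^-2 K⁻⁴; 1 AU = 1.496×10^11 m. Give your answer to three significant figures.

531 K

d = 0.400 × 1.496×10^11 m = 5.984×10^10 m.
S = L/(4πd²) = 30450 W m^-2.
New equilibrium: T₂ = [(1−0.406)·30450/(4σ)]^(1/4) = 531.4 K.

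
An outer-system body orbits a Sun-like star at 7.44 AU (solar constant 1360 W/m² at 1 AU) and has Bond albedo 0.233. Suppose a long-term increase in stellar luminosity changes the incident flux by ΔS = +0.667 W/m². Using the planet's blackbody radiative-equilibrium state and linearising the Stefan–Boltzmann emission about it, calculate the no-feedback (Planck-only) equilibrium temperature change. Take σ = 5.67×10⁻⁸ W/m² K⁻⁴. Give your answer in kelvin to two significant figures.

0.65 kelvin

Irradiance scales as 1/d², so S = 1360 W/m² × (1/7.44)² = 24.57 W/m².
Reference equilibrium: T_e = [S(1−α)/(4σ)]^(1/4) = 95.47 K.
ΔF = Δ[S(1−α)]/4 = (1−0.233)·+0.667/4 = 0.1279 W/m².
Planck response: λ_P = 4σT_e³ = 4·5.67×10⁻⁸·(95.47)³ = 0.1974 W/m²/K.
Hence the no-feedback warming is ΔF/(4σT_e³) = 0.648 K.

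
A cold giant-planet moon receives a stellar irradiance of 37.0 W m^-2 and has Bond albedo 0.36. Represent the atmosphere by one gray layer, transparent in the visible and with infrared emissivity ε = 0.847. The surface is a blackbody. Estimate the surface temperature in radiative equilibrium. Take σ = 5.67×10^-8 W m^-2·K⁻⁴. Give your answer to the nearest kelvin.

Effective emission temperature (TOA balance): σT_e⁴ = S(1−α)/4 = 5.920 W m^-2 → T_e = 101.1 K.
Surface balance with a leaky layer gives σT_s⁴ = σT_e⁴·2/(2−ε), so T_s = T_e·[2/(2−0.847)]^(1/4) = 116.0 K.

116 K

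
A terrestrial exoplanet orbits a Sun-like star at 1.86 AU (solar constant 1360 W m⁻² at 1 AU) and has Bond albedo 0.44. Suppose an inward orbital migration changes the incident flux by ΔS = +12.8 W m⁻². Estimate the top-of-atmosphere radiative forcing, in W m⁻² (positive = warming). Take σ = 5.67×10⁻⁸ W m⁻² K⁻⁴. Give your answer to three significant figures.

1.79 W m⁻²

Flux at the orbit: S = 1360/(1.86)² = 393.1 W m⁻².
TOA radiative forcing: ΔF = (1−α)ΔS/4 = 0.56·(+12.8)/4 = 1.792 W m⁻².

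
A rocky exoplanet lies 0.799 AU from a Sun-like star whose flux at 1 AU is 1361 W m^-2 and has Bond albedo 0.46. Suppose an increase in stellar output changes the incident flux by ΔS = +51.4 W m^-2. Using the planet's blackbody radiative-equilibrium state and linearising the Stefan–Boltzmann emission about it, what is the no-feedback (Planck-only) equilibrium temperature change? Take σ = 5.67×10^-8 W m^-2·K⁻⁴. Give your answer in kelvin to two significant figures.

Flux at the orbit: S = 1361/(0.799)² = 2132 W m^-2.
The baseline emission temperature is T_e = 266.9 K.
Only a fraction (1−α) is absorbed and it's spread over 4πR², so ΔF = (1−α)ΔS/4 = 6.939 W m^-2.
Linearising σT⁴ gives d(σT⁴)/dT = 4σT_e³ = 4.313 W m^-2 per K.
ΔT₀ = ΔF/λ_P = 6.939/4.313 = 1.61 K.

1.6 kelvin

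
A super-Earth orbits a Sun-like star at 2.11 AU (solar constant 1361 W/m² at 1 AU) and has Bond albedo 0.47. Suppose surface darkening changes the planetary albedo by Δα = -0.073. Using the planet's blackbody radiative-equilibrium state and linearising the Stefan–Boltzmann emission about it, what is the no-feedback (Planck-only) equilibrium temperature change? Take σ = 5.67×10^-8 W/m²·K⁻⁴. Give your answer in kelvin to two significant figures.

5.6 K

Irradiance scales as 1/d², so S = 1361 W/m² × (1/2.11)² = 305.7 W/m².
The baseline emission temperature is T_e = 163.5 K.
The change in absorbed flux is Δ[S(1−α)/4] = −SΔα/4 = 5.579 W/m².
Linearising σT⁴ gives d(σT⁴)/dT = 4σT_e³ = 0.9910 W/m² per K.
ΔT₀ = ΔF/λ_P = 5.579/0.9910 = 5.63 K.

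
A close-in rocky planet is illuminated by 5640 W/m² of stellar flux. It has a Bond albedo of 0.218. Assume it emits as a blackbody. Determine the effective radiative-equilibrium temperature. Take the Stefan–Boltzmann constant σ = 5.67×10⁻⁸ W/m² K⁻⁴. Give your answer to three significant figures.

Absorbed flux (global mean): S(1−α)/4 = 5640·0.782/4 = 1103 W/m².
Balancing against σT⁴: T = (1103/5.67×10⁻⁸)^(1/4) = 373.4 K.

373 K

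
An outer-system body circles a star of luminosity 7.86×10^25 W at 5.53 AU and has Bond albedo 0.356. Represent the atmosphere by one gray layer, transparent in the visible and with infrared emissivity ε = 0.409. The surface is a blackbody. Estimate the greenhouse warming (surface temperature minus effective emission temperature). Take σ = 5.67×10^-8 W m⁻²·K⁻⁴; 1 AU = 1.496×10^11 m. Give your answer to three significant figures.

d = 5.53 × 1.496×10^11 m = 8.273×10^11 m.
Flux at the orbit: S = L/(4πd²) = 7.86×10^25/(4π·(8.27×10^11)²) = 9.139 W m⁻².
At the top of the atmosphere, σT_e⁴ = S(1−α)/4 = 1.471 W m⁻², giving T_e = 71.37 K.
The surface balance (absorbed SW + ε·downward IR = σT_s⁴) with T_a⁴ = T_s⁴/2 reduces to T_s = T_e·[2/(2−ε)]^¼ = 75.57 K.
Greenhouse warming: T_s − T_e = 4.201 K.

4.20 K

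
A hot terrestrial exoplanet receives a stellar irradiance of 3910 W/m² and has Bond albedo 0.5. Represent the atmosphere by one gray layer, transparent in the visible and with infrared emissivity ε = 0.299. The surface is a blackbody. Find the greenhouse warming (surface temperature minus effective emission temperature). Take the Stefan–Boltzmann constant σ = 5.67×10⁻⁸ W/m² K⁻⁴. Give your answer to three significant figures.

12.6 K

The planet radiates to space at T_e = [S(1−α)/(4σ)]^(1/4) = 304.7 K.
The surface balance (absorbed SW + ε·downward IR = σT_s⁴) with T_a⁴ = T_s⁴/2 reduces to T_s = T_e·[2/(2−ε)]^¼ = 317.3 K.
The atmosphere warms the surface by 12.59 K.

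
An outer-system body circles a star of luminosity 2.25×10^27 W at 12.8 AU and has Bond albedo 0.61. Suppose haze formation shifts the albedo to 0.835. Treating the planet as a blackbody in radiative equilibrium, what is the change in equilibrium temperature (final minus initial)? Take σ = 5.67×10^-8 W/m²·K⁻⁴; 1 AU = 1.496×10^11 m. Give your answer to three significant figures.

Orbital distance: d = 12.8 AU = 1.915×10^12 m.
S = L/(4πd²) = 48.83 W/m².
Initial: T₁ = [S(1−0.61)/(4σ)]^(1/4) = 95.73 K.
With α = 0.835, T₂ = 77.20 K.
ΔT = T₂ − T₁ = -18.52 K.

-18.5 kelvin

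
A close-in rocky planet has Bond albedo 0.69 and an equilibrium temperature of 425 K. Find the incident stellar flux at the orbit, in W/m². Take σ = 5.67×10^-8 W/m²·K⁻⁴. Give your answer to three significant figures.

23900 W/m²

Invert the energy balance for S: S = 4σT⁴/(1−α).
The emitted flux is σT⁴ = 1850 W/m².
So S = 4×1850/(1−0.69) = 23870 W/m².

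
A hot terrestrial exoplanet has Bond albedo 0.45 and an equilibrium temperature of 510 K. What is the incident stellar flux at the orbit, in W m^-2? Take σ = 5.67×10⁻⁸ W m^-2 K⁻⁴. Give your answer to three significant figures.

Invert the energy balance for S: S = 4σT⁴/(1−α).
The emitted flux is σT⁴ = 3836 W m^-2.
S = 4·3836/0.55 = 27900 W m^-2.

27900 W m^-2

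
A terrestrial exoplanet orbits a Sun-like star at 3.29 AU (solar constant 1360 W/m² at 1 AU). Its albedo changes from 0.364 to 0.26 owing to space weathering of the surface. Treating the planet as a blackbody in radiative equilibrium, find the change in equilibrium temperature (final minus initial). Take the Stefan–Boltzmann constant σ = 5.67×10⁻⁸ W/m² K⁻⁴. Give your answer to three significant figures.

5.29 kelvin

Flux at the orbit: S = 1360/(3.29)² = 125.6 W/m².
Initial: T₁ = [S(1−0.364)/(4σ)]^(1/4) = 137.0 K.
Final:   T₂ = [S(1−0.26)/(4σ)]^(1/4) = 142.3 K.
ΔT = T₂ − T₁ = 5.287 K.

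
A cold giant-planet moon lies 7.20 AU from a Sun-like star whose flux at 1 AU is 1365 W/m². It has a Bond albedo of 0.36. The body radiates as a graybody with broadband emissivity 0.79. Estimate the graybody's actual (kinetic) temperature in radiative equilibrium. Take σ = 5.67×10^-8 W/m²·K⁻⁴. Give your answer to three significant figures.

By the inverse-square law, S = 1365/7.20² = 26.33 W/m².
Absorbed flux (global mean): S(1−α)/4 = 26.33·0.64/4 = 4.213 W/m².
Radiative balance εσT⁴ = 4.213 gives T = [4.213/(0.79·σ)]^(1/4) = 98.48 K.

98.5 kelvin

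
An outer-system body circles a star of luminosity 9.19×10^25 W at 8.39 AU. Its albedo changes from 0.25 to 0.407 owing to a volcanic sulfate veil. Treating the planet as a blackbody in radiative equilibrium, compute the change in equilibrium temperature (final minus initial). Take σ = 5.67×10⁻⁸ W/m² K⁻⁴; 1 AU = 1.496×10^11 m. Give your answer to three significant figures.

-3.57 K

Orbital distance: d = 8.39 AU = 1.255×10^12 m.
S = L/(4πd²) = 4.642 W/m².
Initial: T₁ = [S(1−0.25)/(4σ)]^(1/4) = 62.59 K.
After:  T₂ = [4.642·0.593/(4σ)]^(1/4) = 59.02 K.
ΔT = T₂ − T₁ = -3.570 K.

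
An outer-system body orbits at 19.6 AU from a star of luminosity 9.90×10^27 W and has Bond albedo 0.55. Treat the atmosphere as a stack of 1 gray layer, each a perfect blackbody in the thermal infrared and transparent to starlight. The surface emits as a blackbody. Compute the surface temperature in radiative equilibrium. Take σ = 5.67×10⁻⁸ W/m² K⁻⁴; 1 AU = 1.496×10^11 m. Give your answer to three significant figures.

d = 19.6 × 1.496×10^11 m = 2.932×10^12 m.
Flux at the orbit: S = L/(4πd²) = 9.90×10^27/(4π·(2.93×10^12)²) = 91.63 W/m².
Top-of-atmosphere balance: σT_e⁴ = S(1−α)/4 = 10.31 W/m² → T_e = 116.1 K.
For an N-layer opaque stack, T_s⁴ = (N+1)T_e⁴, hence T_s = (2)^(1/4)×116.1 K = 138.1 K.

138 K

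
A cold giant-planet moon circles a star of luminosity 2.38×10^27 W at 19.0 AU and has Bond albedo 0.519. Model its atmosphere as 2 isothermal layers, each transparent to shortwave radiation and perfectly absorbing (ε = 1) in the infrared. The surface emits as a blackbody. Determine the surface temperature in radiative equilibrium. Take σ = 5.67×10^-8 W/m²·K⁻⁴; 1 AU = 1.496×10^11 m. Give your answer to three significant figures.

111 kelvin

d = 19.0 × 1.496×10^11 m = 2.842×10^12 m.
Flux at the orbit: S = L/(4πd²) = 2.38×10^27/(4π·(2.84×10^12)²) = 23.44 W/m².
Top-of-atmosphere balance: σT_e⁴ = S(1−α)/4 = 2.819 W/m² → T_e = 83.97 K.
Layer-by-layer balance gives σT_s⁴ = (N+1)σT_e⁴, so T_s = 3^¼·83.97 = 110.5 K.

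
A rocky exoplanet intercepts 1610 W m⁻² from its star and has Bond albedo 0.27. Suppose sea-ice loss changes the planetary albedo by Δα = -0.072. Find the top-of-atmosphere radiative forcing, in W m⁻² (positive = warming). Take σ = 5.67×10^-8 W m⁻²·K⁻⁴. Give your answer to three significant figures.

29.0 W m⁻²

The change in absorbed flux is Δ[S(1−α)/4] = −SΔα/4 = 28.98 W m⁻².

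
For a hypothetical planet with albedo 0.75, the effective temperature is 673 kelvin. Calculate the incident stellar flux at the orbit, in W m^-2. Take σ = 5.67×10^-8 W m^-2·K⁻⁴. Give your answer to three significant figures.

From S(1−α)/4 = σT⁴: S = 4σT⁴/(1−α).
σT⁴ = 5.67×10⁻⁸·(673)⁴ = 11630 W m^-2.
So S = 4×11630/(1−0.75) = 1.861×10^5 W m^-2.

1.86×10^5 W m^-2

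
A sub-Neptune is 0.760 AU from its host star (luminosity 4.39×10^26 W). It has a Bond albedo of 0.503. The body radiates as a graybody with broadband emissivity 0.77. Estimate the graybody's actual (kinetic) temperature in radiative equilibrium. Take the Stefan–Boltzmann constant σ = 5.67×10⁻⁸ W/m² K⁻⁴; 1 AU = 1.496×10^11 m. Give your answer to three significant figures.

296 K

d = 0.760 × 1.496×10^11 m = 1.137×10^11 m.
S = L/(4πd²) = 2702 W/m².
Averaging over the sphere, the absorbed flux is S(1−α)/4 = 335.8 W/m².
Radiative balance εσT⁴ = 335.8 gives T = [335.8/(0.77·σ)]^(1/4) = 296.1 K.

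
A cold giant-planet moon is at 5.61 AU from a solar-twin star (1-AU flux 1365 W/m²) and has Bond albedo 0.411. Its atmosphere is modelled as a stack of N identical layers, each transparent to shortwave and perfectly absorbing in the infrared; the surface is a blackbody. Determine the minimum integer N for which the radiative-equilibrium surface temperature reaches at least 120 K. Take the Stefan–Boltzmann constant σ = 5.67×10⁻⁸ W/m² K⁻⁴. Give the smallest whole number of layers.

Flux at the orbit: S = 1365/(5.61)² = 43.37 W/m².
The effective emission temperature is T_e = [S(1−α)/(4σ)]^¼ = 103.0 K.
Need (N+1)T_e⁴ ≥ T_s⁴, i.e. N+1 ≥ (120/103.0)⁴ = 1.841.
Rounding up, N = 1.

1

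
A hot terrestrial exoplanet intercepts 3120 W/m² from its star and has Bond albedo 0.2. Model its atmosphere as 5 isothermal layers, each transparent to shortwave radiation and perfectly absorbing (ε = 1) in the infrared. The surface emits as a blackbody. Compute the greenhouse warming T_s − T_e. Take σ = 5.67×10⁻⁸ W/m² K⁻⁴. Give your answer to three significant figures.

The effective emission temperature is T_e = [S(1−α)/(4σ)]^¼ = 323.9 K.
T_s = (N+1)^(1/4)·T_e = 506.9 K.
So the greenhouse effect raises the surface by 506.9 − 323.9 = 183.0 K.

183 K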